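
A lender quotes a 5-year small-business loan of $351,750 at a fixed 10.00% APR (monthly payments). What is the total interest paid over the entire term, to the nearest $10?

At 10.00% the monthly rate is 0.0083333, so the payment is 351,750 × 0.0083333 / (1 − 1.0083333^−60) = $7,473.65.
Total paid = 60 × $7,473.65 = $448,419.00; interest = $448,419.00 − $351,750 = $96,669.00.

$96,670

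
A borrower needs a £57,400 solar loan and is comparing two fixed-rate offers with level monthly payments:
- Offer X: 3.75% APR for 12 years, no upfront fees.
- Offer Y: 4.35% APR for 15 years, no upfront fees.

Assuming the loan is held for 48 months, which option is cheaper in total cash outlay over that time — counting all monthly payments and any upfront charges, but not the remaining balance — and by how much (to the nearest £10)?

Offer X: at 3.75% the monthly rate is 0.0031250, so the payment is 57,400 × 0.0031250 / (1 − 1.0031250^−144) = £495.61.
Offer Y: at 4.35% the monthly rate is 0.0036250, so the payment is 57,400 × 0.0036250 / (1 − 1.0036250^−180) = £434.72.
Over 48 months: Offer X costs 48 × £495.61 = £23,789.28; Offer Y costs 48 × £434.72 = £20,866.56.
Offer Y is cheaper by £23,789.28 − £20,866.56 = £2,922.72.

Offer Y by £2,920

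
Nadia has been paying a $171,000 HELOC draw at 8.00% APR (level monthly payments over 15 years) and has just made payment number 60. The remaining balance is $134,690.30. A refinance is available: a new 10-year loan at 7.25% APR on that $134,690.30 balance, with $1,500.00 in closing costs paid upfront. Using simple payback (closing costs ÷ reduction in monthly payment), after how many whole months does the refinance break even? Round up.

29 months

Current payment = 171,000 × 8%/12 / (1 − (1+0.0066667)^−180) = $1,634.17.
Refinanced payment = 134,690.30 × 0.0060417 / (1 − (1+0.0060417)^−120) = $1,581.28.
Monthly savings = $1,634.17 − $1,581.28 = $52.89.
Break-even = $1,500.00 / $52.89 = 28.36 → 29 months.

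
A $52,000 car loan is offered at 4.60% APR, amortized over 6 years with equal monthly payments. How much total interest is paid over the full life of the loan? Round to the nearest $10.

$7,600

Monthly rate = 4.6%/12 = 0.0038333; payment = 52,000 × 0.0038333 / (1 − (1+0.0038333)^−72) = $827.84.
Total paid = 72 × $827.84 = $59,604.48; interest = $59,604.48 − $52,000 = $7,604.48.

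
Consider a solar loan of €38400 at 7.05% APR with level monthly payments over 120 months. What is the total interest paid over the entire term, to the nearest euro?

Monthly rate = 7.05%/12 = 0.0058750; payment = 38,400 × 0.0058750 / (1 − (1+0.0058750)^−120) = €446.85.
Total paid = 120 × €446.85 = €53,622.00; interest = €53,622.00 − €38,400 = €15,222.00.

€15,222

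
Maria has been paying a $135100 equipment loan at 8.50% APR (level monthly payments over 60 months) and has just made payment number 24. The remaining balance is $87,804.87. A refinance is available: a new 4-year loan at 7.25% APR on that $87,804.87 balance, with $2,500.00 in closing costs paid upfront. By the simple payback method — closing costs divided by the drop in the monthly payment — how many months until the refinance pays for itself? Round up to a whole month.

4 months

Current payment = 135,100 × 8.5%/12 / (1 − (1+0.0070833)^−60) = $2,771.78.
Refinanced payment = 87,804.87 × 0.0060417 / (1 − (1+0.0060417)^−48) = $2,112.80.
Monthly savings = $2,771.78 − $2,112.80 = $658.98.
Break-even = $2,500.00 / $658.98 = 3.79 → 4 months.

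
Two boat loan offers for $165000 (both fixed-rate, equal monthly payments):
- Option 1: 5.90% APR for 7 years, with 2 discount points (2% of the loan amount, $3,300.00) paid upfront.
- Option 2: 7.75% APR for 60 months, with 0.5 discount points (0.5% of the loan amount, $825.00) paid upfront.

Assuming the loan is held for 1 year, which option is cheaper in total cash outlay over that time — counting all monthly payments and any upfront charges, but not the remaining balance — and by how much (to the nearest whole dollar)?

Option 1: monthly rate = 5.9%/12 = 0.0049167; payment = 165,000 × 0.0049167 / (1 − (1+0.0049167)^−84) = $2,402.51.
Option 2: monthly rate = 7.75%/12 = 0.0064583; payment = 165,000 × 0.0064583 / (1 − (1+0.0064583)^−60) = $3,325.90.
Over 12 months: Option 1 costs 12 × $2,402.51 + $3,300.00 = $32,130.12; Option 2 costs 12 × $3,325.90 + $825.00 = $40,735.80.
Option 1 is cheaper by $40,735.80 − $32,130.12 = $8,605.68.

Option 1 by $8,606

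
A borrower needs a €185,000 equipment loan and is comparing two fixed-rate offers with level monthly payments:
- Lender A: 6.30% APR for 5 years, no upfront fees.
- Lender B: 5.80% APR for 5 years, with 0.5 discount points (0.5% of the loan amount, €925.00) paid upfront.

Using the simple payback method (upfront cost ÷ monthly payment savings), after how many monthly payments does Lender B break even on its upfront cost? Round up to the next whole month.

Lender A: monthly rate = 6.3%/12 = 0.0052500; payment = 185,000 × 0.0052500 / (1 − (1+0.0052500)^−60) = €3,602.43.
Lender B: monthly rate = 5.8%/12 = 0.0048333; payment = 185,000 × 0.0048333 / (1 − (1+0.0048333)^−60) = €3,559.39.
Monthly savings = €3,602.43 − €3,559.39 = €43.04.
Break-even = €925.00 / €43.04 = 21.49 → 22 months.

22 months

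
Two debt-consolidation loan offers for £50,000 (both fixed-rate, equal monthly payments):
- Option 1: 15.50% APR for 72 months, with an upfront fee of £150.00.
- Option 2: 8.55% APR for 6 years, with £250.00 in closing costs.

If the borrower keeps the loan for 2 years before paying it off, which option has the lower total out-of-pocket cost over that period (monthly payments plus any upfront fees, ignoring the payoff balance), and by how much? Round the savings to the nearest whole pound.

Option 2 by £4,237

Option 1: at 15.50% the monthly rate is 0.0129167, so the payment is 50,000 × 0.0129167 / (1 − 1.0129167^−72) = £1,070.87.
Option 2: at 8.55% the monthly rate is 0.0071250, so the payment is 50,000 × 0.0071250 / (1 − 1.0071250^−72) = £890.15.
Over 24 months: Option 1 costs 24 × £1,070.87 + £150.00 = £25,850.88; Option 2 costs 24 × £890.15 + £250.00 = £21,613.60.
Option 2 is cheaper by £25,850.88 − £21,613.60 = £4,237.28.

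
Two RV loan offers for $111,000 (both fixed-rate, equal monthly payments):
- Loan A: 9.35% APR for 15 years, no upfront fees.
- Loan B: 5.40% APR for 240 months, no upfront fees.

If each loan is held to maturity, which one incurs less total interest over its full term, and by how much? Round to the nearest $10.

Loan B by $25,080

Loan A: monthly rate = 9.35%/12 = 0.0077917; payment = 111,000 × 0.0077917 / (1 − (1+0.0077917)^−180) = $1,149.06.
Total interest on Loan A = 180 × $1,149.06 − $111,000 = $95,830.80.
Loan B: at 5.40% the monthly rate is 0.0045000, so the payment is 111,000 × 0.0045000 / (1 − 1.0045000^−240) = $757.30.
Total interest on Loan B = 240 × $757.30 − $111,000 = $70,752.00.
Loan B is lower by $25,078.80.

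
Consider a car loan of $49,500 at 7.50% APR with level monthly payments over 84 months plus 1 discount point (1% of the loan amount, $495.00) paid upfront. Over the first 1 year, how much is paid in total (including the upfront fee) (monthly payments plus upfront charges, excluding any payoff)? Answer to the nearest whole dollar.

Monthly rate = 7.5%/12 = 0.0062500; payment = 49,500 × 0.0062500 / (1 − (1+0.0062500)^−84) = $759.24.
Total outlay = 12 × $759.24 + $495.00 = $9,605.88.

$9,606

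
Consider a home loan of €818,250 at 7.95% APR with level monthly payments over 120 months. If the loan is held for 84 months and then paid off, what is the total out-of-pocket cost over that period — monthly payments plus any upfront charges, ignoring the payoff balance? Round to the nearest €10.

€832,110

Monthly rate = 7.95%/12 = 0.0066250; payment = 818,250 × 0.0066250 / (1 − (1+0.0066250)^−120) = €9,906.03.
Total outlay = 84 × €9,906.03 = €832,106.52.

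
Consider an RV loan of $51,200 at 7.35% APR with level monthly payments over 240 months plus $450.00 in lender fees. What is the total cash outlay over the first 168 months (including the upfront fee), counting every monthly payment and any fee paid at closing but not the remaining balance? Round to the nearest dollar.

Monthly rate = 7.35%/12 = 0.0061250; payment = 51,200 × 0.0061250 / (1 − (1+0.0061250)^−240) = $407.78.
Total outlay = 168 × $407.78 + $450.00 = $68,957.04.

$68,957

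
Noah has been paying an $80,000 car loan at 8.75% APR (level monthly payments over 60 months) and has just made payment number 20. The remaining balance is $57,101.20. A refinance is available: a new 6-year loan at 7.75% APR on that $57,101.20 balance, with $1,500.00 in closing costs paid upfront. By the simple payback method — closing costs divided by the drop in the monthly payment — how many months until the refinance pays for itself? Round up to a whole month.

3 months

Current payment = 80,000 × 8.75%/12 / (1 − (1+0.0072917)^−60) = $1,650.98.
Refinanced payment = 57,101.20 × 0.0064583 / (1 − (1+0.0064583)^−72) = $994.21.
Monthly savings = $1,650.98 − $994.21 = $656.77.
Break-even = $1,500.00 / $656.77 = 2.28 → 3 months.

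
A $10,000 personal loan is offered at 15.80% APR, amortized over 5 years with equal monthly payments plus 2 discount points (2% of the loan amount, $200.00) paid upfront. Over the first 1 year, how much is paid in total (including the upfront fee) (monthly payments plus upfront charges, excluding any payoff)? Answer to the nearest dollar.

At 15.80% the monthly rate is 0.0131667, so the payment is 10,000 × 0.0131667 / (1 − 1.0131667^−60) = $242.12.
Total outlay = 12 × $242.12 + $200.00 = $3,105.44.

$3,105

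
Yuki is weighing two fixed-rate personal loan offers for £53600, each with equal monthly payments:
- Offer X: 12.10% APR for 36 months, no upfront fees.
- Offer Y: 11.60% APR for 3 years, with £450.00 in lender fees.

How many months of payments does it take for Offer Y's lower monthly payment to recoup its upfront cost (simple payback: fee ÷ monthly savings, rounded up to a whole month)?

Offer X: monthly rate = 12.1%/12 = 0.0100833; payment = 53,600 × 0.0100833 / (1 − (1+0.0100833)^−36) = £1,782.85.
Offer Y: monthly rate = 11.6%/12 = 0.0096667; payment = 53,600 × 0.0096667 / (1 − (1+0.0096667)^−36) = £1,770.06.
Monthly savings = £1,782.85 − £1,770.06 = £12.79.
Break-even = £450.00 / £12.79 = 35.18 → 36 months.

36 months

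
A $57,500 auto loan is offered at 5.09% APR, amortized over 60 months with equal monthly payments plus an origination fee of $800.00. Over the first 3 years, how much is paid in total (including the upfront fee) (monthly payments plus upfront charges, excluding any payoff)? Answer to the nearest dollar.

Monthly rate = 5.09%/12 = 0.0042417; payment = 57,500 × 0.0042417 / (1 − (1+0.0042417)^−60) = $1,087.47.
Total outlay = 36 × $1,087.47 + $800.00 = $39,948.92.

$39,949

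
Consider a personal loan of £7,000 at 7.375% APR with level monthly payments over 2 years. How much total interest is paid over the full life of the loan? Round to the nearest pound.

£550

Monthly rate = 7.375%/12 = 0.0061458; payment = 7,000 × 0.0061458 / (1 − (1+0.0061458)^−24) = £314.60.
Total paid = 24 × £314.60 = £7,550.40; interest = £7,550.40 − £7,000 = £550.40.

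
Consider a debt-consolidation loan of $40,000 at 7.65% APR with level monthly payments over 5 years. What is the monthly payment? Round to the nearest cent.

$804.37

Monthly rate = 7.65%/12 = 0.0063750; payment = 40,000 × 0.0063750 / (1 − (1+0.0063750)^−60) = $804.37.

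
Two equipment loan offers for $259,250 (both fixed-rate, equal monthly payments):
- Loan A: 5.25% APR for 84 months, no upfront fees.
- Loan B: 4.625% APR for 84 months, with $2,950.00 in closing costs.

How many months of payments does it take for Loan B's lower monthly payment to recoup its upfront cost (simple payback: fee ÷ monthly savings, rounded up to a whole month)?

39 months

Loan A: monthly rate = 5.25%/12 = 0.0043750; payment = 259,250 × 0.0043750 / (1 − (1+0.0043750)^−84) = $3,694.75.
Loan B: at 4.625% the monthly rate is 0.0038542, so the payment is 259,250 × 0.0038542 / (1 − 1.0038542^−84) = $3,618.71.
Monthly savings = $3,694.75 − $3,618.71 = $76.04.
Break-even = $2,950.00 / $76.04 = 38.80 → 39 months.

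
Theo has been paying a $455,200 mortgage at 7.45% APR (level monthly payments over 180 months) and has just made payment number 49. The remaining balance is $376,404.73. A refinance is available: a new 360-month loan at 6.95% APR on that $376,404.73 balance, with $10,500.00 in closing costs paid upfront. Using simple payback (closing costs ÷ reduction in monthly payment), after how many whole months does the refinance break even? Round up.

Current payment = 455,200 × 7.45%/12 / (1 − (1+0.0062083)^−180) = $4,206.84.
Refinanced payment = 376,404.73 × 0.0057917 / (1 − (1+0.0057917)^−360) = $2,491.60.
Monthly savings = $4,206.84 − $2,491.60 = $1,715.24.
Break-even = $10,500.00 / $1,715.24 = 6.12 → 7 months.

7 months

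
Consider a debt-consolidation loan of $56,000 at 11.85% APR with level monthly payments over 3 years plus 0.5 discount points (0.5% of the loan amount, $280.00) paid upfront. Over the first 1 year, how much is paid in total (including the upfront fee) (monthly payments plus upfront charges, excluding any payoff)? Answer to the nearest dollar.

$22,552

At 11.85% the monthly rate is 0.0098750, so the payment is 56,000 × 0.0098750 / (1 − 1.0098750^−36) = $1,855.99.
Total outlay = 12 × $1,855.99 + $280.00 = $22,551.88.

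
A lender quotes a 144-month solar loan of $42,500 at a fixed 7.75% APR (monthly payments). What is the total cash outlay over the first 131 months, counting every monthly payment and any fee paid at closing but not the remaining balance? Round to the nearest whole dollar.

$59,505

At 7.75% the monthly rate is 0.0064583, so the payment is 42,500 × 0.0064583 / (1 − 1.0064583^−144) = $454.24.
Total outlay = 131 × $454.24 = $59,505.44.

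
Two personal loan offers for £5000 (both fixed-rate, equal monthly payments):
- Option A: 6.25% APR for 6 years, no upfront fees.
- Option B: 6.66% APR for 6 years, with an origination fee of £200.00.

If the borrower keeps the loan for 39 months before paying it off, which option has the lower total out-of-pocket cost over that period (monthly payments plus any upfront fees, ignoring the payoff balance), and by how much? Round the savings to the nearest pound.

Option A: at 6.25% the monthly rate is 0.0052083, so the payment is 5,000 × 0.0052083 / (1 − 1.0052083^−72) = £83.46.
Option B: monthly rate = 6.66%/12 = 0.0055500; payment = 5,000 × 0.0055500 / (1 − (1+0.0055500)^−72) = £84.43.
Over 39 months: Option A costs 39 × £83.46 = £3,254.94; Option B costs 39 × £84.43 + £200.00 = £3,492.77.
Option A is cheaper by £3,492.77 − £3,254.94 = £237.83.

Option A by £238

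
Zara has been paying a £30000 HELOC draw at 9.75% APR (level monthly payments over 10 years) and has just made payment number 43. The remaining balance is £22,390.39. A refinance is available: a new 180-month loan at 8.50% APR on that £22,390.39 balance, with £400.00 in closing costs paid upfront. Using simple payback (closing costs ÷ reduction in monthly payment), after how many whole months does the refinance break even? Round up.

3 months

Current payment = 30,000 × 9.75%/12 / (1 − (1+0.0081250)^−120) = £392.31.
Refinanced payment = 22,390.39 × 0.0070833 / (1 − (1+0.0070833)^−180) = £220.49.
Monthly savings = £392.31 − £220.49 = £171.82.
Break-even = £400.00 / £171.82 = 2.33 → 3 months.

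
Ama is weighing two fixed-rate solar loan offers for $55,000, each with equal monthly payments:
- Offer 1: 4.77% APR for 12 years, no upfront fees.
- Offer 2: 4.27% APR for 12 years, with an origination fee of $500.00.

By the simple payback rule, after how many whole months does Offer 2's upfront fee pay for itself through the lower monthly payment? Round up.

Offer 1: at 4.77% the monthly rate is 0.0039750, so the payment is 55,000 × 0.0039750 / (1 − 1.0039750^−144) = $502.37.
Offer 2: at 4.27% the monthly rate is 0.0035583, so the payment is 55,000 × 0.0035583 / (1 − 1.0035583^−144) = $488.78.
Monthly savings = $502.37 − $488.78 = $13.59.
Break-even = $500.00 / $13.59 = 36.79 → 37 months.

37 months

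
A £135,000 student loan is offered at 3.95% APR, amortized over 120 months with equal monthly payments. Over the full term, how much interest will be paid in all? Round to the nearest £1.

Monthly rate = 3.95%/12 = 0.0032917; payment = 135,000 × 0.0032917 / (1 − (1+0.0032917)^−120) = £1,363.60.
Total paid = 120 × £1,363.60 = £163,632.00; interest = £163,632.00 − £135,000 = £28,632.00.

£28,632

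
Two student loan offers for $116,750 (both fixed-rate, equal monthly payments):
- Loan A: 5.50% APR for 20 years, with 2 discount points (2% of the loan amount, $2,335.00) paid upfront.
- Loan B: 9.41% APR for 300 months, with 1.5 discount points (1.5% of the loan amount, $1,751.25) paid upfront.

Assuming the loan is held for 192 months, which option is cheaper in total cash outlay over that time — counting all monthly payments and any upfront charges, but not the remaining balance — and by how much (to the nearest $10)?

Loan A: monthly rate = 5.5%/12 = 0.0045833; payment = 116,750 × 0.0045833 / (1 − (1+0.0045833)^−240) = $803.11.
Loan B: monthly rate = 9.41%/12 = 0.0078417; payment = 116,750 × 0.0078417 / (1 − (1+0.0078417)^−300) = $1,012.75.
Over 192 months: Loan A costs 192 × $803.11 + $2,335.00 = $156,532.12; Loan B costs 192 × $1,012.75 + $1,751.25 = $196,199.25.
Loan A is cheaper by $196,199.25 − $156,532.12 = $39,667.13.

Loan A by $39,670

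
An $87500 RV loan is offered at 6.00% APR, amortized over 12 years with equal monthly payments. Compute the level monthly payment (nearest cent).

Monthly rate = 6%/12 = 0.0050000; payment = 87,500 × 0.0050000 / (1 − (1+0.0050000)^−144) = $853.87.

$853.87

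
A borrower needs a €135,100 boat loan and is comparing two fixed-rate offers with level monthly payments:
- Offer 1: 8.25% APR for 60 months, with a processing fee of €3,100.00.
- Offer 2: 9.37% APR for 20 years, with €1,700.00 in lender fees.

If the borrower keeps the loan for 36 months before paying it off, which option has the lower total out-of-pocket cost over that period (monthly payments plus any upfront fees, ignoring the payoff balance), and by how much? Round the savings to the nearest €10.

Offer 2 by €55,680

Offer 1: at 8.25% the monthly rate is 0.0068750, so the payment is 135,100 × 0.0068750 / (1 − 1.0068750^−60) = €2,755.53.
Offer 2: monthly rate = 9.37%/12 = 0.0078083; payment = 135,100 × 0.0078083 / (1 − (1+0.0078083)^−240) = €1,247.86.
Over 36 months: Offer 1 costs 36 × €2,755.53 + €3,100.00 = €102,299.08; Offer 2 costs 36 × €1,247.86 + €1,700.00 = €46,622.96.
Offer 2 is cheaper by €102,299.08 − €46,622.96 = €55,676.12.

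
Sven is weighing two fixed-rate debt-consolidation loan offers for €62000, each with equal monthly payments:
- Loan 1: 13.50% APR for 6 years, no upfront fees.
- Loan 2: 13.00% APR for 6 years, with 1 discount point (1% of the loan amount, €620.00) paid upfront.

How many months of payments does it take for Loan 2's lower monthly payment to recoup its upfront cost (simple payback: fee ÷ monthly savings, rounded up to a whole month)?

Loan 1: monthly rate = 13.5%/12 = 0.0112500; payment = 62,000 × 0.0112500 / (1 − (1+0.0112500)^−72) = €1,261.02.
Loan 2: monthly rate = 13%/12 = 0.0108333; payment = 62,000 × 0.0108333 / (1 − (1+0.0108333)^−72) = €1,244.59.
Monthly savings = €1,261.02 − €1,244.59 = €16.43.
Break-even = €620.00 / €16.43 = 37.74 → 38 months.

38 months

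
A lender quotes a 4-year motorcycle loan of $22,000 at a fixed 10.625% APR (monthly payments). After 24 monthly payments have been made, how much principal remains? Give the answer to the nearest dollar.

$12,159

With monthly rate i = 10.625%/12 = 0.0088542, the balance after k of n payments is P · [(1+i)^n − (1+i)^k] / [(1+i)^n − 1].
(1+0.0088542)^48 = 1.52673203 and (1+0.0088542)^24 = 1.23560998, so the balance is 22,000 × (1.52673203 − 1.23560998) / (1.52673203 − 1) = $12,159.29.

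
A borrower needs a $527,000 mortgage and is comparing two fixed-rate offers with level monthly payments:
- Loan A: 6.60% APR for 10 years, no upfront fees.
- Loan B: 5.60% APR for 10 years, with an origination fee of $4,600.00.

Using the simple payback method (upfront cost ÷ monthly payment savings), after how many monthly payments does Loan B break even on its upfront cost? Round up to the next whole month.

18 months

Loan A: monthly rate = 6.6%/12 = 0.0055000; payment = 527,000 × 0.0055000 / (1 − (1+0.0055000)^−120) = $6,010.83.
Loan B: at 5.60% the monthly rate is 0.0046667, so the payment is 527,000 × 0.0046667 / (1 − 1.0046667^−120) = $5,745.48.
Monthly savings = $6,010.83 − $5,745.48 = $265.35.
Break-even = $4,600.00 / $265.35 = 17.34 → 18 months.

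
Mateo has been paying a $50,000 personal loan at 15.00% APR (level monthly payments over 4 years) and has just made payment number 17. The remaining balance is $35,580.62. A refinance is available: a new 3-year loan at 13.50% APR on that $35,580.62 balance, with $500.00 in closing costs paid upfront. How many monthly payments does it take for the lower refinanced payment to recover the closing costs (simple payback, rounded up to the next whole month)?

Current payment = 50,000 × 15%/12 / (1 − (1+0.0125000)^−48) = $1,391.54.
Refinanced payment = 35,580.62 × 0.0112500 / (1 − (1+0.0112500)^−36) = $1,207.44.
Monthly savings = $1,391.54 − $1,207.44 = $184.10.
Break-even = $500.00 / $184.10 = 2.72 → 3 months.

3 months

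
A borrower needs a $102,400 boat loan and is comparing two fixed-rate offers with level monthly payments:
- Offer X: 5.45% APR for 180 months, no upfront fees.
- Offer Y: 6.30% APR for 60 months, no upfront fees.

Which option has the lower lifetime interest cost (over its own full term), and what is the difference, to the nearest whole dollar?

Offer X: at 5.45% the monthly rate is 0.0045417, so the payment is 102,400 × 0.0045417 / (1 − 1.0045417^−180) = $833.98.
Total interest on Offer X = 180 × $833.98 − $102,400 = $47,716.40.
Offer Y: at 6.30% the monthly rate is 0.0052500, so the payment is 102,400 × 0.0052500 / (1 − 1.0052500^−60) = $1,993.99.
Total interest on Offer Y = 60 × $1,993.99 − $102,400 = $17,239.40.
Offer Y is lower by $30,477.00.

Offer Y by $30,477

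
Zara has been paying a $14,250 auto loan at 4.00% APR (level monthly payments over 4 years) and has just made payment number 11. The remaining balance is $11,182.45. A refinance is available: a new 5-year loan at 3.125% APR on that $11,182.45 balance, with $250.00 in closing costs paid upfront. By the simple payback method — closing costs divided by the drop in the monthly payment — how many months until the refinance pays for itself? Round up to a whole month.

3 months

Current payment = 14,250 × 4%/12 / (1 − (1+0.0033333)^−48) = $321.75.
Refinanced payment = 11,182.45 × 0.0026042 / (1 − (1+0.0026042)^−60) = $201.56.
Monthly savings = $321.75 − $201.56 = $120.19.
Break-even = $250.00 / $120.19 = 2.08 → 3 months.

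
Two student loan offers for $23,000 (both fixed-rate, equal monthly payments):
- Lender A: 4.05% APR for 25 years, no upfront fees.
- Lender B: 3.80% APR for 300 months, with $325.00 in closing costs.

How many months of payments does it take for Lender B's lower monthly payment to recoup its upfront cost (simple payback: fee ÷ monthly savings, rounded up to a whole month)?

103 months

Lender A: at 4.05% the monthly rate is 0.0033750, so the payment is 23,000 × 0.0033750 / (1 − 1.0033750^−300) = $122.04.
Lender B: at 3.80% the monthly rate is 0.0031667, so the payment is 23,000 × 0.0031667 / (1 − 1.0031667^−300) = $118.88.
Monthly savings = $122.04 − $118.88 = $3.16.
Break-even = $325.00 / $3.16 = 102.85 → 103 months.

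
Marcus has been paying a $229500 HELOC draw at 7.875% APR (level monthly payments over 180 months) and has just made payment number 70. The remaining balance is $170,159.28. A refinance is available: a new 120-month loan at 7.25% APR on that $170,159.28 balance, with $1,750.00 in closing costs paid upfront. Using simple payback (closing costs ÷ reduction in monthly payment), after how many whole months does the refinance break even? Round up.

Current payment = 229,500 × 7.875%/12 / (1 − (1+0.0065625)^−180) = $2,176.69.
Refinanced payment = 170,159.28 × 0.0060417 / (1 − (1+0.0060417)^−120) = $1,997.69.
Monthly savings = $2,176.69 − $1,997.69 = $179.00.
Break-even = $1,750.00 / $179.00 = 9.78 → 10 months.

10 months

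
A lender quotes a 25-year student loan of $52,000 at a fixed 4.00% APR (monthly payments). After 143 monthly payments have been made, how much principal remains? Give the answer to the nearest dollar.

With monthly rate i = 4%/12 = 0.0033333, the balance after k of n payments is P · [(1+i)^n − (1+i)^k] / [(1+i)^n − 1].
(1+0.0033333)^300 = 2.71376516 and (1+0.0033333)^143 = 1.60942019, so the balance is 52,000 × (2.71376516 − 1.60942019) / (2.71376516 − 1) = $33,508.64.

$33,509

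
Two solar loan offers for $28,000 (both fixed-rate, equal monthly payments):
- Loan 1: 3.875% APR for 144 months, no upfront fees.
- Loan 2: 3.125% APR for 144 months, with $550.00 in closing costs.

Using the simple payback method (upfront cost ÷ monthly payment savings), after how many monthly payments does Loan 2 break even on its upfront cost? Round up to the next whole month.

Loan 1: monthly rate = 3.875%/12 = 0.0032292; payment = 28,000 × 0.0032292 / (1 − (1+0.0032292)^−144) = $243.45.
Loan 2: monthly rate = 3.125%/12 = 0.0026042; payment = 28,000 × 0.0026042 / (1 − (1+0.0026042)^−144) = $233.43.
Monthly savings = $243.45 − $233.43 = $10.02.
Break-even = $550.00 / $10.02 = 54.89 → 55 months.

55 months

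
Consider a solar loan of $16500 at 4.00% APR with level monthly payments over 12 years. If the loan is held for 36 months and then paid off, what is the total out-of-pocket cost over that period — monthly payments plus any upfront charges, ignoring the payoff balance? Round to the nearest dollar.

$5,201

At 4.00% the monthly rate is 0.0033333, so the payment is 16,500 × 0.0033333 / (1 − 1.0033333^−144) = $144.46.
Total outlay = 36 × $144.46 = $5,200.56.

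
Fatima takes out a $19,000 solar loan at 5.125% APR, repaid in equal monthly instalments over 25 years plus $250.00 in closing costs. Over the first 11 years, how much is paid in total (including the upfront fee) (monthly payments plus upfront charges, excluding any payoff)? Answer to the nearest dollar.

$15,095

Monthly rate = 5.125%/12 = 0.0042708; payment = 19,000 × 0.0042708 / (1 − (1+0.0042708)^−300) = $112.46.
Total outlay = 132 × $112.46 + $250.00 = $15,094.72.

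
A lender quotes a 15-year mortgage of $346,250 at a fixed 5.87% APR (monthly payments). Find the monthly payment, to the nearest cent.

$2,897.59

Monthly rate = 5.87%/12 = 0.0048917; payment = 346,250 × 0.0048917 / (1 − (1+0.0048917)^−180) = $2,897.59.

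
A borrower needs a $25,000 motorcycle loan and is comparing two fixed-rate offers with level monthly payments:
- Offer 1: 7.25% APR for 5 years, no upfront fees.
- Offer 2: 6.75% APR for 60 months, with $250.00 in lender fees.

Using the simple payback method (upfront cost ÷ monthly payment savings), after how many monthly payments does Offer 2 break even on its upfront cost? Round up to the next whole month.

Offer 1: at 7.25% the monthly rate is 0.0060417, so the payment is 25,000 × 0.0060417 / (1 − 1.0060417^−60) = $497.98.
Offer 2: monthly rate = 6.75%/12 = 0.0056250; payment = 25,000 × 0.0056250 / (1 − (1+0.0056250)^−60) = $492.09.
Monthly savings = $497.98 − $492.09 = $5.89.
Break-even = $250.00 / $5.89 = 42.44 → 43 months.

43 months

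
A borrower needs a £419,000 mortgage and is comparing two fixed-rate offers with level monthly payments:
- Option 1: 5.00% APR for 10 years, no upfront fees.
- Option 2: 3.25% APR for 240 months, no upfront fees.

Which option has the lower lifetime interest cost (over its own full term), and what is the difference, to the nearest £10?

Option 1 by £37,070

Option 1: monthly rate = 5%/12 = 0.0041667; payment = 419,000 × 0.0041667 / (1 − (1+0.0041667)^−120) = £4,444.15.
Total interest on Option 1 = 120 × £4,444.15 − £419,000 = £114,298.00.
Option 2: at 3.25% the monthly rate is 0.0027083, so the payment is 419,000 × 0.0027083 / (1 − 1.0027083^−240) = £2,376.55.
Total interest on Option 2 = 240 × £2,376.55 − £419,000 = £151,372.00.
Option 1 is lower by £37,074.00.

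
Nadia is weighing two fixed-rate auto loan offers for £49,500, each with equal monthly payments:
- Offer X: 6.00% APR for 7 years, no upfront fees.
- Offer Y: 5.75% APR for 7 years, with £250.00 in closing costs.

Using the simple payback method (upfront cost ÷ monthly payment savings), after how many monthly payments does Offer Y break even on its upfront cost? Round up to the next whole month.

43 months

Offer X: monthly rate = 6%/12 = 0.0050000; payment = 49,500 × 0.0050000 / (1 − (1+0.0050000)^−84) = £723.12.
Offer Y: at 5.75% the monthly rate is 0.0047917, so the payment is 49,500 × 0.0047917 / (1 − 1.0047917^−84) = £717.21.
Monthly savings = £723.12 − £717.21 = £5.91.
Break-even = £250.00 / £5.91 = 42.30 → 43 months.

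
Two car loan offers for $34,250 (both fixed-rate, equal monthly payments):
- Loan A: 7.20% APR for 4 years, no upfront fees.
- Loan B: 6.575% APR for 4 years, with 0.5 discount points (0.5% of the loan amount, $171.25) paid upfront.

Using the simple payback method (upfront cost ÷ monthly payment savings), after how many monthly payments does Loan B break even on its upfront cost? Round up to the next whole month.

Loan A: at 7.20% the monthly rate is 0.0060000, so the payment is 34,250 × 0.0060000 / (1 − 1.0060000^−48) = $823.34.
Loan B: at 6.575% the monthly rate is 0.0054792, so the payment is 34,250 × 0.0054792 / (1 − 1.0054792^−48) = $813.42.
Monthly savings = $823.34 − $813.42 = $9.92.
Break-even = $171.25 / $9.92 = 17.26 → 18 months.

18 months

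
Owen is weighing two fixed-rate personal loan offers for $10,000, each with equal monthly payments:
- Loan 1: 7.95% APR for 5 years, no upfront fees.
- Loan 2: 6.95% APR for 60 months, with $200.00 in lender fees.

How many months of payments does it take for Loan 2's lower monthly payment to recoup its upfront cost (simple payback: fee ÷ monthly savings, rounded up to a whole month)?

Loan 1: at 7.95% the monthly rate is 0.0066250, so the payment is 10,000 × 0.0066250 / (1 − 1.0066250^−60) = $202.52.
Loan 2: at 6.95% the monthly rate is 0.0057917, so the payment is 10,000 × 0.0057917 / (1 − 1.0057917^−60) = $197.78.
Monthly savings = $202.52 − $197.78 = $4.74.
Break-even = $200.00 / $4.74 = 42.19 → 43 months.

43 months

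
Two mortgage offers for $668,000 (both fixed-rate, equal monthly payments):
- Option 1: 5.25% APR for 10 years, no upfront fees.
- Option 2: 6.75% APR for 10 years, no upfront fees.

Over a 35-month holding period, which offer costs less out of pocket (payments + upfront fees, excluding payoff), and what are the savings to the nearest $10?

Option 1 by $17,610

Option 1: at 5.25% the monthly rate is 0.0043750, so the payment is 668,000 × 0.0043750 / (1 − 1.0043750^−120) = $7,167.09.
Option 2: monthly rate = 6.75%/12 = 0.0056250; payment = 668,000 × 0.0056250 / (1 − (1+0.0056250)^−120) = $7,670.25.
Over 35 months: Option 1 costs 35 × $7,167.09 = $250,848.15; Option 2 costs 35 × $7,670.25 = $268,458.75.
Option 1 is cheaper by $268,458.75 − $250,848.15 = $17,610.60.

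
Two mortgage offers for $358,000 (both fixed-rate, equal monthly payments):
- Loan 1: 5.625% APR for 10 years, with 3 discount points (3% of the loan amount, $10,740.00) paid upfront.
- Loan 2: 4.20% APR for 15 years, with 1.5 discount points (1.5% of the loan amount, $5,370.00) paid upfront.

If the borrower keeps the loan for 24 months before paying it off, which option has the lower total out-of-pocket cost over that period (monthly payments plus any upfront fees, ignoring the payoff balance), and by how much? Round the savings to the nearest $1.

Loan 1: monthly rate = 5.625%/12 = 0.0046875; payment = 358,000 × 0.0046875 / (1 − (1+0.0046875)^−120) = $3,907.45.
Loan 2: monthly rate = 4.2%/12 = 0.0035000; payment = 358,000 × 0.0035000 / (1 − (1+0.0035000)^−180) = $2,684.11.
Over 24 months: Loan 1 costs 24 × $3,907.45 + $10,740.00 = $104,518.80; Loan 2 costs 24 × $2,684.11 + $5,370.00 = $69,788.64.
Loan 2 is cheaper by $104,518.80 − $69,788.64 = $34,730.16.

Loan 2 by $34,730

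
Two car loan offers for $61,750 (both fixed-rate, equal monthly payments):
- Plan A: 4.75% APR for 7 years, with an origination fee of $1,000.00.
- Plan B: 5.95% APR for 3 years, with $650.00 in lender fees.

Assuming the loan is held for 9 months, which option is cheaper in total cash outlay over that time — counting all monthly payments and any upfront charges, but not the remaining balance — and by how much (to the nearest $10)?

Plan A by $8,750

Plan A: monthly rate = 4.75%/12 = 0.0039583; payment = 61,750 × 0.0039583 / (1 − (1+0.0039583)^−84) = $865.53.
Plan B: at 5.95% the monthly rate is 0.0049583, so the payment is 61,750 × 0.0049583 / (1 − 1.0049583^−36) = $1,877.16.
Over 9 months: Plan A costs 9 × $865.53 + $1,000.00 = $8,789.77; Plan B costs 9 × $1,877.16 + $650.00 = $17,544.44.
Plan A is cheaper by $17,544.44 − $8,789.77 = $8,754.67.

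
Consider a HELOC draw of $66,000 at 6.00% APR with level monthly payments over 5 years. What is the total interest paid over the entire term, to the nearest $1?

At 6.00% the monthly rate is 0.0050000, so the payment is 66,000 × 0.0050000 / (1 − 1.0050000^−60) = $1,275.96.
Total paid = 60 × $1,275.96 = $76,557.60; interest = $76,557.60 − $66,000 = $10,557.60.

$10,558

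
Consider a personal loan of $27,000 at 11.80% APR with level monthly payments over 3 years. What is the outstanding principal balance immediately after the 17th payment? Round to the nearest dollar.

With monthly rate i = 11.8%/12 = 0.0098333, the balance after k of n payments is P · [(1+i)^n − (1+i)^k] / [(1+i)^n − 1].
(1+0.0098333)^36 = 1.42229367 and (1+0.0098333)^17 = 1.18098651, so the balance is 27,000 × (1.42229367 − 1.18098651) / (1.42229367 − 1) = $15,428.35.

$15,428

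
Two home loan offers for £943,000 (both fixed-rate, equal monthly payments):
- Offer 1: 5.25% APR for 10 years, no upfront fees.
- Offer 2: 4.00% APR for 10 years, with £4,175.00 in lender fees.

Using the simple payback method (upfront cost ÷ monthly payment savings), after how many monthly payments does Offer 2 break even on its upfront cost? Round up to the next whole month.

Offer 1: at 5.25% the monthly rate is 0.0043750, so the payment is 943,000 × 0.0043750 / (1 − 1.0043750^−120) = £10,117.61.
Offer 2: at 4.00% the monthly rate is 0.0033333, so the payment is 943,000 × 0.0033333 / (1 − 1.0033333^−120) = £9,547.42.
Monthly savings = £10,117.61 − £9,547.42 = £570.19.
Break-even = £4,175.00 / £570.19 = 7.32 → 8 months.

8 months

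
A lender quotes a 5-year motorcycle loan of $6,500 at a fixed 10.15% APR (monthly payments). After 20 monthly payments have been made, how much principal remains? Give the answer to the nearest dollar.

$4,686

With monthly rate i = 10.15%/12 = 0.0084583, the balance after k of n payments is P · [(1+i)^n − (1+i)^k] / [(1+i)^n − 1].
(1+0.0084583)^60 = 1.65759163 and (1+0.0084583)^20 = 1.18347526, so the balance is 6,500 × (1.65759163 − 1.18347526) / (1.65759163 − 1) = $4,686.43.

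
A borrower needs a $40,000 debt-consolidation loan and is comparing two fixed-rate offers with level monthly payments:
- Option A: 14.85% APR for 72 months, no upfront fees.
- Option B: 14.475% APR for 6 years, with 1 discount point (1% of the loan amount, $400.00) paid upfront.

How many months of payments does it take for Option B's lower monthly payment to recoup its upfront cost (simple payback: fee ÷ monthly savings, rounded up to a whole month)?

50 months

Option A: at 14.85% the monthly rate is 0.0123750, so the payment is 40,000 × 0.0123750 / (1 − 1.0123750^−72) = $842.55.
Option B: monthly rate = 14.475%/12 = 0.0120625; payment = 40,000 × 0.0120625 / (1 − (1+0.0120625)^−72) = $834.44.
Monthly savings = $842.55 − $834.44 = $8.11.
Break-even = $400.00 / $8.11 = 49.32 → 50 months.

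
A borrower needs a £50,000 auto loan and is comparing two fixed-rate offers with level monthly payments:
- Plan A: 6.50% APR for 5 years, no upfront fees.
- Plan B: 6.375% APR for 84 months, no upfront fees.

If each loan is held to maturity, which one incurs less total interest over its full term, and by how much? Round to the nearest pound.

Plan A: monthly rate = 6.5%/12 = 0.0054167; payment = 50,000 × 0.0054167 / (1 − (1+0.0054167)^−60) = £978.31.
Total interest on Plan A = 60 × £978.31 − £50,000 = £8,698.60.
Plan B: at 6.375% the monthly rate is 0.0053125, so the payment is 50,000 × 0.0053125 / (1 − 1.0053125^−84) = £739.45.
Total interest on Plan B = 84 × £739.45 − £50,000 = £12,113.80.
Plan A is lower by £3,415.20.

Plan A by £3,415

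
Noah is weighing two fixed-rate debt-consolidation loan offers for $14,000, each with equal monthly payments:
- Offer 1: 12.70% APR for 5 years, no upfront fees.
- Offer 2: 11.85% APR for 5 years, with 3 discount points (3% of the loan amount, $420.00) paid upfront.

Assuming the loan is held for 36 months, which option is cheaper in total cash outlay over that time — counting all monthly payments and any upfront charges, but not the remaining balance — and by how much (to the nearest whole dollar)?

Offer 1 by $203

Offer 1: monthly rate = 12.7%/12 = 0.0105833; payment = 14,000 × 0.0105833 / (1 − (1+0.0105833)^−60) = $316.40.
Offer 2: at 11.85% the monthly rate is 0.0098750, so the payment is 14,000 × 0.0098750 / (1 − 1.0098750^−60) = $310.36.
Over 36 months: Offer 1 costs 36 × $316.40 = $11,390.40; Offer 2 costs 36 × $310.36 + $420.00 = $11,592.96.
Offer 1 is cheaper by $11,592.96 − $11,390.40 = $202.56.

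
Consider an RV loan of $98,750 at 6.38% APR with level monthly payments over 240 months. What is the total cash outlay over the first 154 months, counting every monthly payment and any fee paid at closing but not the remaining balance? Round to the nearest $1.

At 6.38% the monthly rate is 0.0053167, so the payment is 98,750 × 0.0053167 / (1 − 1.0053167^−240) = $729.29.
Total outlay = 154 × $729.29 = $112,310.66.

$112,311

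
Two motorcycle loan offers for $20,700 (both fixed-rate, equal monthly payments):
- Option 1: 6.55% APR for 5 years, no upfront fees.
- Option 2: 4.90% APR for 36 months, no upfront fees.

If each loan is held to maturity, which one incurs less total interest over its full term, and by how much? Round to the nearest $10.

Option 2 by $2,030

Option 1: at 6.55% the monthly rate is 0.0054583, so the payment is 20,700 × 0.0054583 / (1 − 1.0054583^−60) = $405.50.
Total interest on Option 1 = 60 × $405.50 − $20,700 = $3,630.00.
Option 2: at 4.90% the monthly rate is 0.0040833, so the payment is 20,700 × 0.0040833 / (1 − 1.0040833^−36) = $619.47.
Total interest on Option 2 = 36 × $619.47 − $20,700 = $1,600.92.
Option 2 is lower by $2,029.08.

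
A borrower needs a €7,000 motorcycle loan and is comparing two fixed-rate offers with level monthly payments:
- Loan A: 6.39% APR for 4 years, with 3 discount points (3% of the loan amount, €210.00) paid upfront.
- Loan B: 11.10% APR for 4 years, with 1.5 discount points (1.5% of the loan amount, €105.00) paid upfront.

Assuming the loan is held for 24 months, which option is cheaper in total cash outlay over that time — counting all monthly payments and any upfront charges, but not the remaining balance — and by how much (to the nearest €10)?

Loan A by €270

Loan A: at 6.39% the monthly rate is 0.0053250, so the payment is 7,000 × 0.0053250 / (1 − 1.0053250^−48) = €165.65.
Loan B: monthly rate = 11.1%/12 = 0.0092500; payment = 7,000 × 0.0092500 / (1 − (1+0.0092500)^−48) = €181.26.
Over 24 months: Loan A costs 24 × €165.65 + €210.00 = €4,185.60; Loan B costs 24 × €181.26 + €105.00 = €4,455.24.
Loan A is cheaper by €4,455.24 − €4,185.60 = €269.64.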